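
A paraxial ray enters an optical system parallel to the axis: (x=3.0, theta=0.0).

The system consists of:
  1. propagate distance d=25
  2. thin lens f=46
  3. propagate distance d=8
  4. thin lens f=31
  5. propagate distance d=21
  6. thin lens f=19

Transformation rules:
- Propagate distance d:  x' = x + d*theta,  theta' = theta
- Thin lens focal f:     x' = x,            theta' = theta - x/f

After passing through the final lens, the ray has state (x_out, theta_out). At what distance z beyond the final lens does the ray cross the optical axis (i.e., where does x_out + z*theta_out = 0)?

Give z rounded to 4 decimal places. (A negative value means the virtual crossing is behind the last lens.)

Initial: x=3.0000 theta=0.0000
After 1 (propagate distance d=25): x=3.0000 theta=0.0000
After 2 (thin lens f=46): x=3.0000 theta=-3/46 (≈-0.0652)
After 3 (propagate distance d=8): x=57/23 (≈2.4783) theta=-3/46 (≈-0.0652)
After 4 (thin lens f=31): x=57/23 (≈2.4783) theta=-9/62 (≈-0.1452)
After 5 (propagate distance d=21): x=-813/1426 (≈-0.5701) theta=-9/62 (≈-0.1452)
After 6 (thin lens f=19): x=-813/1426 (≈-0.5701) theta=-1560/13547 (≈-0.1152)
z_focus = -x_out/theta_out = -(-813/1426)/(-1560/13547) = -5149/1040 ≈ -4.9510
Rounded to 4 decimal places: z = -4.9510

Answer: -4.9510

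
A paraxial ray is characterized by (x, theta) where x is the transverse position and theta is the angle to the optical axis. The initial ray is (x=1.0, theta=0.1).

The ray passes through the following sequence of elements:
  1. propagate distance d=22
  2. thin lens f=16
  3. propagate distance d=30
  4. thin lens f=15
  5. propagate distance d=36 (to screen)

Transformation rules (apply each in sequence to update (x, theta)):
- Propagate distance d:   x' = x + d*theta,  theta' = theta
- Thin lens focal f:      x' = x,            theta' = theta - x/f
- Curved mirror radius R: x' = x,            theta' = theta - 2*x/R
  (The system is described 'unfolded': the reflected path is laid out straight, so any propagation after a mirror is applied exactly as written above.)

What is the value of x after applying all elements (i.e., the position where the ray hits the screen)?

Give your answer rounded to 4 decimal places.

Initial: x=1.0000 theta=0.1000
After 1 (propagate distance d=22): x=3.2000 theta=0.1000
After 2 (thin lens f=16): x=3.2000 theta=-0.1000
After 3 (propagate distance d=30): x=0.2000 theta=-0.1000
After 4 (thin lens f=15): x=0.2000 theta=-17/150 (≈-0.1133)
After 5 (propagate distance d=36 (to screen)): x=-3.8800 theta=-17/150 (≈-0.1133)
Rounded to 4 decimal places: x = -3.8800

Answer: -3.8800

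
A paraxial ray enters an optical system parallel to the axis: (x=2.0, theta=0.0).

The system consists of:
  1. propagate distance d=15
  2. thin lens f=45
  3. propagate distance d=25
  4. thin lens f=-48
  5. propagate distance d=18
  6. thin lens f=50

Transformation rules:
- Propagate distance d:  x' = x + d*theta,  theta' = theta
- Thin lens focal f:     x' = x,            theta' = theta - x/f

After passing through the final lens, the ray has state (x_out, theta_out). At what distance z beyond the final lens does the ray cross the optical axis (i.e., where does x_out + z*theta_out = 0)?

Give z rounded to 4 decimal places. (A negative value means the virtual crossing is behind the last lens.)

Initial: x=2.0000 theta=0.0000
After 1 (propagate distance d=15): x=2.0000 theta=0.0000
After 2 (thin lens f=45): x=2.0000 theta=-2/45 (≈-0.0444)
After 3 (propagate distance d=25): x=8/9 (≈0.8889) theta=-2/45 (≈-0.0444)
After 4 (thin lens f=-48): x=8/9 (≈0.8889) theta=-7/270 (≈-0.0259)
After 5 (propagate distance d=18): x=19/45 (≈0.4222) theta=-7/270 (≈-0.0259)
After 6 (thin lens f=50): x=19/45 (≈0.4222) theta=-116/3375 (≈-0.0344)
z_focus = -x_out/theta_out = -(19/45)/(-116/3375) = 1425/116 ≈ 12.2845
Rounded to 4 decimal places: z = 12.2845

Answer: 12.2845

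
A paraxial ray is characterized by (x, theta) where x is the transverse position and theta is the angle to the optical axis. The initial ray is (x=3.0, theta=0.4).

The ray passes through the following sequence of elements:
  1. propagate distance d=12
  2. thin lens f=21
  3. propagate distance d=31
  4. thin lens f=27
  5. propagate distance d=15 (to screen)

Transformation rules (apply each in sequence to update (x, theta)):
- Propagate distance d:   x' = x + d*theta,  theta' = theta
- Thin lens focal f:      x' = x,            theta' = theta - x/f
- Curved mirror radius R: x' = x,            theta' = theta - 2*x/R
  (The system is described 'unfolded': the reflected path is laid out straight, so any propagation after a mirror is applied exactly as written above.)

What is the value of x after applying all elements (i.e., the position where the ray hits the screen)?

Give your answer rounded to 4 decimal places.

Answer: 4.2889

Derivation:
Initial: x=3.0000 theta=0.4000
After 1 (propagate distance d=12): x=7.8000 theta=0.4000
After 2 (thin lens f=21): x=7.8000 theta=1/35 (≈0.0286)
After 3 (propagate distance d=31): x=304/35 (≈8.6857) theta=1/35 (≈0.0286)
After 4 (thin lens f=27): x=304/35 (≈8.6857) theta=-277/945 (≈-0.2931)
After 5 (propagate distance d=15 (to screen)): x=193/45 (≈4.2889) theta=-277/945 (≈-0.2931)
Rounded to 4 decimal places: x = 4.2889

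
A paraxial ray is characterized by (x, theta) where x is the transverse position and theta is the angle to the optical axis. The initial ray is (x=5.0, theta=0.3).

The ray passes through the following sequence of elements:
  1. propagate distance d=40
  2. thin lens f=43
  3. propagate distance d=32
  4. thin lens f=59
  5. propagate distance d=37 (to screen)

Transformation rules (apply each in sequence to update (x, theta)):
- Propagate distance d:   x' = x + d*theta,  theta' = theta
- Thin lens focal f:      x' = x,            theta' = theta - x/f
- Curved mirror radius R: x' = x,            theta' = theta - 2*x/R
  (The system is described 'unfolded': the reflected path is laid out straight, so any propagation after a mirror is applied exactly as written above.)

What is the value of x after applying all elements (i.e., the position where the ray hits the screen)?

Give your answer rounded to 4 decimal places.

Initial: x=5.0000 theta=0.3000
After 1 (propagate distance d=40): x=17.0000 theta=0.3000
After 2 (thin lens f=43): x=17.0000 theta=-41/430 (≈-0.0953)
After 3 (propagate distance d=32): x=2999/215 (≈13.9488) theta=-41/430 (≈-0.0953)
After 4 (thin lens f=59): x=2999/215 (≈13.9488) theta=-8417/25370 (≈-0.3318)
After 5 (propagate distance d=37 (to screen)): x=42453/25370 (≈1.6734) theta=-8417/25370 (≈-0.3318)
Rounded to 4 decimal places: x = 1.6734

Answer: 1.6734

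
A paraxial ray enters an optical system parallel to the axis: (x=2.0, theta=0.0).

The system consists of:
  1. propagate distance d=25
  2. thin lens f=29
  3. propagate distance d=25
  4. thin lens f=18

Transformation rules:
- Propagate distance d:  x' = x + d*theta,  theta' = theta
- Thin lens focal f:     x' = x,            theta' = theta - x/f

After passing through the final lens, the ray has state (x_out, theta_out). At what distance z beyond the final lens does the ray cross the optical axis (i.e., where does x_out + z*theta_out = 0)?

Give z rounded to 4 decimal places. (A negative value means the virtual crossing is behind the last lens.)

Answer: 3.2727

Derivation:
Initial: x=2.0000 theta=0.0000
After 1 (propagate distance d=25): x=2.0000 theta=0.0000
After 2 (thin lens f=29): x=2.0000 theta=-2/29 (≈-0.0690)
After 3 (propagate distance d=25): x=8/29 (≈0.2759) theta=-2/29 (≈-0.0690)
After 4 (thin lens f=18): x=8/29 (≈0.2759) theta=-22/261 (≈-0.0843)
z_focus = -x_out/theta_out = -(8/29)/(-22/261) = 36/11 ≈ 3.2727
Rounded to 4 decimal places: z = 3.2727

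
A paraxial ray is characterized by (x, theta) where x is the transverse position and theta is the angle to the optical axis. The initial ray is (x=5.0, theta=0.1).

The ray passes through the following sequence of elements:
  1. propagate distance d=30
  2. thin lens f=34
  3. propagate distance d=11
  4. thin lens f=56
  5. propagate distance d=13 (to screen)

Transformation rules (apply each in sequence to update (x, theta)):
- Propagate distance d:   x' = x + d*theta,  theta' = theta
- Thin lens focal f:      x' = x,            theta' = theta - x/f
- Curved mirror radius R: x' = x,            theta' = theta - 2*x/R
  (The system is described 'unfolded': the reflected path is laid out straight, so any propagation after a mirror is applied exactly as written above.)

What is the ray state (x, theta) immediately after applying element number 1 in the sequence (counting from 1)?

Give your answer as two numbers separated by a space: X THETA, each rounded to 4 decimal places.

Initial: x=5.0000 theta=0.1000
After 1 (propagate distance d=30): x=8.0000 theta=0.1000
Rounded to 4 decimal places: x = 8.0000, theta = 0.1000

Answer: 8.0000 0.1000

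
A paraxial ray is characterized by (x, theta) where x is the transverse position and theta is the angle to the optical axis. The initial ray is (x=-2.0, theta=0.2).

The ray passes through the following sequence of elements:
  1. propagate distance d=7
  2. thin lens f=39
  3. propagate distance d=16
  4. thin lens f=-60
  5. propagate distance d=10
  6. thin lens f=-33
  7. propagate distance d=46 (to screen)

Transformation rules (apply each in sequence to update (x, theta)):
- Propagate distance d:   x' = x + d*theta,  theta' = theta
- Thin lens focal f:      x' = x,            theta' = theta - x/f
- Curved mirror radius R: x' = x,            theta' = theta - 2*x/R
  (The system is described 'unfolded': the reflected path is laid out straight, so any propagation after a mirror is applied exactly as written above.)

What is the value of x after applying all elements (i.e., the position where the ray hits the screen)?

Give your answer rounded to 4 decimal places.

Initial: x=-2.0000 theta=0.2000
After 1 (propagate distance d=7): x=-0.6000 theta=0.2000
After 2 (thin lens f=39): x=-0.6000 theta=14/65 (≈0.2154)
After 3 (propagate distance d=16): x=37/13 (≈2.8462) theta=14/65 (≈0.2154)
After 4 (thin lens f=-60): x=37/13 (≈2.8462) theta=41/156 (≈0.2628)
After 5 (propagate distance d=10): x=427/78 (≈5.4744) theta=41/156 (≈0.2628)
After 6 (thin lens f=-33): x=427/78 (≈5.4744) theta=2207/5148 (≈0.4287)
After 7 (propagate distance d=46 (to screen)): x=32426/1287 (≈25.1950) theta=2207/5148 (≈0.4287)
Rounded to 4 decimal places: x = 25.1950

Answer: 25.1950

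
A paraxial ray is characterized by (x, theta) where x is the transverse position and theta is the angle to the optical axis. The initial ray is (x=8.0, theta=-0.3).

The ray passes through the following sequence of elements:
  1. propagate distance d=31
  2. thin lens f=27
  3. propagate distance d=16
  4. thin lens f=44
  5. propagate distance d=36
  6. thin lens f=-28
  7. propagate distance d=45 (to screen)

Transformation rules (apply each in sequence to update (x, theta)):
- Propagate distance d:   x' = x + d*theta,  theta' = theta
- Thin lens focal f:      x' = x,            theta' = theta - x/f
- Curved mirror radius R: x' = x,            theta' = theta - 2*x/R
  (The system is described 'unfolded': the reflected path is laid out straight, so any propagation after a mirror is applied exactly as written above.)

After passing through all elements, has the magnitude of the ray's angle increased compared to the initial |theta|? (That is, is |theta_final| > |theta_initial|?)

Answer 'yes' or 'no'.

Initial: x=8.0000 theta=-0.3000
After 1 (propagate distance d=31): x=-1.3000 theta=-0.3000
After 2 (thin lens f=27): x=-1.3000 theta=-34/135 (≈-0.2519)
After 3 (propagate distance d=16): x=-1439/270 (≈-5.3296) theta=-34/135 (≈-0.2519)
After 4 (thin lens f=44): x=-1439/270 (≈-5.3296) theta=-1553/11880 (≈-0.1307)
After 5 (propagate distance d=36): x=-14903/1485 (≈-10.0357) theta=-1553/11880 (≈-0.1307)
After 6 (thin lens f=-28): x=-14903/1485 (≈-10.0357) theta=-1937/3960 (≈-0.4891)
After 7 (propagate distance d=45 (to screen)): x=-380719/11880 (≈-32.0471) theta=-1937/3960 (≈-0.4891)
|theta_initial|=0.3000 |theta_final|=1937/3960 (≈0.4891) -> increased

Answer: yes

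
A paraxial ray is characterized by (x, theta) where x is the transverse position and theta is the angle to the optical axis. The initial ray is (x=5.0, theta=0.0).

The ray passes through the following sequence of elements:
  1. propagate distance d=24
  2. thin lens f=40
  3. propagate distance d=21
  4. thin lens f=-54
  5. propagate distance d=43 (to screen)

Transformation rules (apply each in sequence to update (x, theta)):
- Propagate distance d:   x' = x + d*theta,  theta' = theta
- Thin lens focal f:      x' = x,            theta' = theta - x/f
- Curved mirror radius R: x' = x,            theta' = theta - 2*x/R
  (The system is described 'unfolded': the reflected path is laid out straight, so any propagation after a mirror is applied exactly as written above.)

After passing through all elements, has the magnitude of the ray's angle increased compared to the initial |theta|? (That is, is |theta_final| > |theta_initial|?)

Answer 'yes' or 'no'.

Initial: x=5.0000 theta=0.0000
After 1 (propagate distance d=24): x=5.0000 theta=0.0000
After 2 (thin lens f=40): x=5.0000 theta=-0.1250
After 3 (propagate distance d=21): x=2.3750 theta=-0.1250
After 4 (thin lens f=-54): x=2.3750 theta=-35/432 (≈-0.0810)
After 5 (propagate distance d=43 (to screen)): x=-479/432 (≈-1.1088) theta=-35/432 (≈-0.0810)
|theta_initial|=0.0000 |theta_final|=35/432 (≈0.0810) -> increased

Answer: yes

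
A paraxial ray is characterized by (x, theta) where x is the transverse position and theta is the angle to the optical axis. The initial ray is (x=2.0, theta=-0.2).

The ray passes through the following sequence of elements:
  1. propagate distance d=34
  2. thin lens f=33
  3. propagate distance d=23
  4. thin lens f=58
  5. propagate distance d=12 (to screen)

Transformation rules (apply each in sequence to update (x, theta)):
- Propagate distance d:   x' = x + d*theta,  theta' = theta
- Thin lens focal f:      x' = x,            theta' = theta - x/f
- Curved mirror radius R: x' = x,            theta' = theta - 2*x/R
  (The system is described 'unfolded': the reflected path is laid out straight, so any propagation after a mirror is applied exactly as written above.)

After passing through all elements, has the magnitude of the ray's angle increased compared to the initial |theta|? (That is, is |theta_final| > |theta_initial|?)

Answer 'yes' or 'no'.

Answer: no

Derivation:
Initial: x=2.0000 theta=-0.2000
After 1 (propagate distance d=34): x=-4.8000 theta=-0.2000
After 2 (thin lens f=33): x=-4.8000 theta=-3/55 (≈-0.0545)
After 3 (propagate distance d=23): x=-333/55 (≈-6.0545) theta=-3/55 (≈-0.0545)
After 4 (thin lens f=58): x=-333/55 (≈-6.0545) theta=159/3190 (≈0.0498)
After 5 (propagate distance d=12 (to screen)): x=-8703/1595 (≈-5.4564) theta=159/3190 (≈0.0498)
|theta_initial|=0.2000 |theta_final|=159/3190 (≈0.0498) -> not increased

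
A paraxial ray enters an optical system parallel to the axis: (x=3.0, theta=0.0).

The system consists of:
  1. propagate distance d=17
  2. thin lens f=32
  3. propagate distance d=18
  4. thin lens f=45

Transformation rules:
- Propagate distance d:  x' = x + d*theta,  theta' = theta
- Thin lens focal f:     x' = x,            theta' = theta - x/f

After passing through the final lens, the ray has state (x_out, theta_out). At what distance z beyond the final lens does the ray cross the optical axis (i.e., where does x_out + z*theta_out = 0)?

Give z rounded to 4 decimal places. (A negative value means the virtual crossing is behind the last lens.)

Initial: x=3.0000 theta=0.0000
After 1 (propagate distance d=17): x=3.0000 theta=0.0000
After 2 (thin lens f=32): x=3.0000 theta=-3/32 (≈-0.0938)
After 3 (propagate distance d=18): x=1.3125 theta=-3/32 (≈-0.0938)
After 4 (thin lens f=45): x=1.3125 theta=-59/480 (≈-0.1229)
z_focus = -x_out/theta_out = -(1.3125)/(-59/480) = 630/59 ≈ 10.6780
Rounded to 4 decimal places: z = 10.6780

Answer: 10.6780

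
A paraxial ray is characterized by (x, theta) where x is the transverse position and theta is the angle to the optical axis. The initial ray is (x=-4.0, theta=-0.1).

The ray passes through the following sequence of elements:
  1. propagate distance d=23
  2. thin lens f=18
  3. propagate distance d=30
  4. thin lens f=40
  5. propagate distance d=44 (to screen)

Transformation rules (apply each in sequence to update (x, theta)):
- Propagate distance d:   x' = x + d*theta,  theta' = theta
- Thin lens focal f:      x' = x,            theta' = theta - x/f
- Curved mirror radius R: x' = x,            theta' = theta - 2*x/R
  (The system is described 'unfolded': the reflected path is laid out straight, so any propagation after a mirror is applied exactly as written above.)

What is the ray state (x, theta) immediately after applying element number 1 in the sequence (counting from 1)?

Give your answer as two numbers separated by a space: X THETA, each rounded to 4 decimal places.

Initial: x=-4.0000 theta=-0.1000
After 1 (propagate distance d=23): x=-6.3000 theta=-0.1000
Rounded to 4 decimal places: x = -6.3000, theta = -0.1000

Answer: -6.3000 -0.1000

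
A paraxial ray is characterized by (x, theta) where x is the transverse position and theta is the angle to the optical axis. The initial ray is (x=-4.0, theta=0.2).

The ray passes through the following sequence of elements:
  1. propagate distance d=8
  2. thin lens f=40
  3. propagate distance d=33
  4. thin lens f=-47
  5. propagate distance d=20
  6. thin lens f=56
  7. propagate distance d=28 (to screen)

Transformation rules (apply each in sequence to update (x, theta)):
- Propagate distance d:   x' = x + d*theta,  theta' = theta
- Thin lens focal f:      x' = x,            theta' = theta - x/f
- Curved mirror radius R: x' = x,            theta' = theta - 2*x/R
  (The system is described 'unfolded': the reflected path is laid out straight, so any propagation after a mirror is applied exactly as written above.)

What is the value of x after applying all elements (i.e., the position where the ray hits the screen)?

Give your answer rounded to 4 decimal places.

Answer: 17.9666

Derivation:
Initial: x=-4.0000 theta=0.2000
After 1 (propagate distance d=8): x=-2.4000 theta=0.2000
After 2 (thin lens f=40): x=-2.4000 theta=0.2600
After 3 (propagate distance d=33): x=6.1800 theta=0.2600
After 4 (thin lens f=-47): x=6.1800 theta=92/235 (≈0.3915)
After 5 (propagate distance d=20): x=32923/2350 (≈14.0098) theta=92/235 (≈0.3915)
After 6 (thin lens f=56): x=32923/2350 (≈14.0098) theta=18597/131600 (≈0.1413)
After 7 (propagate distance d=28 (to screen)): x=84443/4700 (≈17.9666) theta=18597/131600 (≈0.1413)
Rounded to 4 decimal places: x = 17.9666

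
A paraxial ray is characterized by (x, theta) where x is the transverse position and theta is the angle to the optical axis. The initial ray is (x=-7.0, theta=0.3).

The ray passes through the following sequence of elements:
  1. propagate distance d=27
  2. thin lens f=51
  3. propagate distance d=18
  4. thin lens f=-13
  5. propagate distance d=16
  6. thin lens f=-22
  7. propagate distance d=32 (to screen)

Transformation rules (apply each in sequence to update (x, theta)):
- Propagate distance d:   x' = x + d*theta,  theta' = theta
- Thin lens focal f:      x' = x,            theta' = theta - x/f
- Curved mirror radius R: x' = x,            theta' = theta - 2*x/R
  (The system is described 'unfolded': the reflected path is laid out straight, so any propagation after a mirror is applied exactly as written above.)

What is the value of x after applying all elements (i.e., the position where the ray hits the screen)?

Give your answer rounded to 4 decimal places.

Initial: x=-7.0000 theta=0.3000
After 1 (propagate distance d=27): x=1.1000 theta=0.3000
After 2 (thin lens f=51): x=1.1000 theta=71/255 (≈0.2784)
After 3 (propagate distance d=18): x=1039/170 (≈6.1118) theta=71/255 (≈0.2784)
After 4 (thin lens f=-13): x=1039/170 (≈6.1118) theta=4963/6630 (≈0.7486)
After 5 (propagate distance d=16): x=119929/6630 (≈18.0888) theta=4963/6630 (≈0.7486)
After 6 (thin lens f=-22): x=119929/6630 (≈18.0888) theta=45823/29172 (≈1.5708)
After 7 (propagate distance d=32 (to screen)): x=4985059/72930 (≈68.3540) theta=45823/29172 (≈1.5708)
Rounded to 4 decimal places: x = 68.3540

Answer: 68.3540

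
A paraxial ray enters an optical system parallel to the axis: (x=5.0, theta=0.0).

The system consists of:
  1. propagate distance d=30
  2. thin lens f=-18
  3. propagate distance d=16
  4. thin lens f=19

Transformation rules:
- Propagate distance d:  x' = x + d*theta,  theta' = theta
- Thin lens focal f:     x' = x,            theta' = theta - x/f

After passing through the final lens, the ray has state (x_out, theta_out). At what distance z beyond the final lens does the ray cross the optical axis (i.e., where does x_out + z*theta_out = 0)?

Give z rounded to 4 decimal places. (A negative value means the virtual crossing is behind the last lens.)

Initial: x=5.0000 theta=0.0000
After 1 (propagate distance d=30): x=5.0000 theta=0.0000
After 2 (thin lens f=-18): x=5.0000 theta=5/18 (≈0.2778)
After 3 (propagate distance d=16): x=85/9 (≈9.4444) theta=5/18 (≈0.2778)
After 4 (thin lens f=19): x=85/9 (≈9.4444) theta=-25/114 (≈-0.2193)
z_focus = -x_out/theta_out = -(85/9)/(-25/114) = 646/15 ≈ 43.0667
Rounded to 4 decimal places: z = 43.0667

Answer: 43.0667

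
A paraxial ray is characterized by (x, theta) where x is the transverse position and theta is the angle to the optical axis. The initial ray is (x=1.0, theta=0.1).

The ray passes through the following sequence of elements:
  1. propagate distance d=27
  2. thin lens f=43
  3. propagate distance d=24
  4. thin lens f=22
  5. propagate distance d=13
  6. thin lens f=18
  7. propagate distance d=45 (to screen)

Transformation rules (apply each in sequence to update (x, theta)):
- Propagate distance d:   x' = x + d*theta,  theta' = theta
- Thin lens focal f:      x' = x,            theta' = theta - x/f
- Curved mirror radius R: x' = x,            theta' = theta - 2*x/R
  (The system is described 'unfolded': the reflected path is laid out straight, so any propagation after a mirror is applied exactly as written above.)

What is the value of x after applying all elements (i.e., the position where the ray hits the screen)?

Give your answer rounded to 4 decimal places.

Initial: x=1.0000 theta=0.1000
After 1 (propagate distance d=27): x=3.7000 theta=0.1000
After 2 (thin lens f=43): x=3.7000 theta=3/215 (≈0.0140)
After 3 (propagate distance d=24): x=347/86 (≈4.0349) theta=3/215 (≈0.0140)
After 4 (thin lens f=22): x=347/86 (≈4.0349) theta=-1603/9460 (≈-0.1695)
After 5 (propagate distance d=13): x=17331/9460 (≈1.8320) theta=-1603/9460 (≈-0.1695)
After 6 (thin lens f=18): x=17331/9460 (≈1.8320) theta=-3079/11352 (≈-0.2712)
After 7 (propagate distance d=45 (to screen)): x=-196263/18920 (≈-10.3733) theta=-3079/11352 (≈-0.2712)
Rounded to 4 decimal places: x = -10.3733

Answer: -10.3733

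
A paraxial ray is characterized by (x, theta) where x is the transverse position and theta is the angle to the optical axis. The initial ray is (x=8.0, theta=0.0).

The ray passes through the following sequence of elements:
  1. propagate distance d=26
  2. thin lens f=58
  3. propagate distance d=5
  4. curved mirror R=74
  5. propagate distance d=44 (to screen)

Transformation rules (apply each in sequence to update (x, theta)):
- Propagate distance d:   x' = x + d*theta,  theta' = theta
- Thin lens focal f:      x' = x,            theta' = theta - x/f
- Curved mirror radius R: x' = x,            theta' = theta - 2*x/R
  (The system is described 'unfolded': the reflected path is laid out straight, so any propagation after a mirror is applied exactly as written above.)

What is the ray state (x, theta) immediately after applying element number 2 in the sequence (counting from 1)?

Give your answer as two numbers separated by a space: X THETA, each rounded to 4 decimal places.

Answer: 8.0000 -0.1379

Derivation:
Initial: x=8.0000 theta=0.0000
After 1 (propagate distance d=26): x=8.0000 theta=0.0000
After 2 (thin lens f=58): x=8.0000 theta=-4/29 (≈-0.1379)
Rounded to 4 decimal places: x = 8.0000, theta = -0.1379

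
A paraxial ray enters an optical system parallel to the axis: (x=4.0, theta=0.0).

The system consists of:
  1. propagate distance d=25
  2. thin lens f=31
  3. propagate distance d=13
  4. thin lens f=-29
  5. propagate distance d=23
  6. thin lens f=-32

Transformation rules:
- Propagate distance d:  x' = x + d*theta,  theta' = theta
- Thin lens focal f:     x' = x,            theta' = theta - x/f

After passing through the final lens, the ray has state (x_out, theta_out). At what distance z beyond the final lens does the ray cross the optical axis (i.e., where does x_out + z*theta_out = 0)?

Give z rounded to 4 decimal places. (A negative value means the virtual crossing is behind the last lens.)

Answer: 103.7108

Derivation:
Initial: x=4.0000 theta=0.0000
After 1 (propagate distance d=25): x=4.0000 theta=0.0000
After 2 (thin lens f=31): x=4.0000 theta=-4/31 (≈-0.1290)
After 3 (propagate distance d=13): x=72/31 (≈2.3226) theta=-4/31 (≈-0.1290)
After 4 (thin lens f=-29): x=72/31 (≈2.3226) theta=-44/899 (≈-0.0489)
After 5 (propagate distance d=23): x=1076/899 (≈1.1969) theta=-44/899 (≈-0.0489)
After 6 (thin lens f=-32): x=1076/899 (≈1.1969) theta=-83/7192 (≈-0.0115)
z_focus = -x_out/theta_out = -(1076/899)/(-83/7192) = 8608/83 ≈ 103.7108
Rounded to 4 decimal places: z = 103.7108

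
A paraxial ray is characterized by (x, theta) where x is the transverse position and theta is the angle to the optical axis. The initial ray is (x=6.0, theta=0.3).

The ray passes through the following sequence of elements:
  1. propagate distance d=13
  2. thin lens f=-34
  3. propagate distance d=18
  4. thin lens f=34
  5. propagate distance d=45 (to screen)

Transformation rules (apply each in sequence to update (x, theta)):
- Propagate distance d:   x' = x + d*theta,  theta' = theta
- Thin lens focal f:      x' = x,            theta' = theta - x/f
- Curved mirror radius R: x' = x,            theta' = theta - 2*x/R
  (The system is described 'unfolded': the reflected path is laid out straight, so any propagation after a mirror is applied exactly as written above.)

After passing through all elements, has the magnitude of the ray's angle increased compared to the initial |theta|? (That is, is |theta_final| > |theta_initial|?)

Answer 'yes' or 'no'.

Initial: x=6.0000 theta=0.3000
After 1 (propagate distance d=13): x=9.9000 theta=0.3000
After 2 (thin lens f=-34): x=9.9000 theta=201/340 (≈0.5912)
After 3 (propagate distance d=18): x=1746/85 (≈20.5412) theta=201/340 (≈0.5912)
After 4 (thin lens f=34): x=1746/85 (≈20.5412) theta=-15/1156 (≈-0.0130)
After 5 (propagate distance d=45 (to screen)): x=115353/5780 (≈19.9573) theta=-15/1156 (≈-0.0130)
|theta_initial|=0.3000 |theta_final|=15/1156 (≈0.0130) -> not increased

Answer: no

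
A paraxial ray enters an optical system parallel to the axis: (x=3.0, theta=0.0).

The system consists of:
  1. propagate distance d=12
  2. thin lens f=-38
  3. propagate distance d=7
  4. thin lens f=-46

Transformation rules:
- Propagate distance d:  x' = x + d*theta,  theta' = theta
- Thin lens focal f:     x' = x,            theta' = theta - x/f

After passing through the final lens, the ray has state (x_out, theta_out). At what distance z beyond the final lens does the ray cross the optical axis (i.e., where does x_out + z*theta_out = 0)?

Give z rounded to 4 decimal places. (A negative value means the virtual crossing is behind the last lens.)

Initial: x=3.0000 theta=0.0000
After 1 (propagate distance d=12): x=3.0000 theta=0.0000
After 2 (thin lens f=-38): x=3.0000 theta=3/38 (≈0.0789)
After 3 (propagate distance d=7): x=135/38 (≈3.5526) theta=3/38 (≈0.0789)
After 4 (thin lens f=-46): x=135/38 (≈3.5526) theta=273/1748 (≈0.1562)
z_focus = -x_out/theta_out = -(135/38)/(273/1748) = -2070/91 ≈ -22.7473
Rounded to 4 decimal places: z = -22.7473

Answer: -22.7473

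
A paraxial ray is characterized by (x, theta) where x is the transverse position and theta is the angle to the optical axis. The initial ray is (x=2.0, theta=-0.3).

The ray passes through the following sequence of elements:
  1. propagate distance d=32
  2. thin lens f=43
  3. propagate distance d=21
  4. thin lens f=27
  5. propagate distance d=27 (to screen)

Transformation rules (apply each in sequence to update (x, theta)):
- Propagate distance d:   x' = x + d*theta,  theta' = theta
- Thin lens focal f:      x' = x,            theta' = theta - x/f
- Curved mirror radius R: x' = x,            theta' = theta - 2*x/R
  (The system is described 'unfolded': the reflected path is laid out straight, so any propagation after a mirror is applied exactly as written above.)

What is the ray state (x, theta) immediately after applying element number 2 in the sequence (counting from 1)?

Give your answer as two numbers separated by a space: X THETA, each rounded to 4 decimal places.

Initial: x=2.0000 theta=-0.3000
After 1 (propagate distance d=32): x=-7.6000 theta=-0.3000
After 2 (thin lens f=43): x=-7.6000 theta=-53/430 (≈-0.1233)
Rounded to 4 decimal places: x = -7.6000, theta = -0.1233

Answer: -7.6000 -0.1233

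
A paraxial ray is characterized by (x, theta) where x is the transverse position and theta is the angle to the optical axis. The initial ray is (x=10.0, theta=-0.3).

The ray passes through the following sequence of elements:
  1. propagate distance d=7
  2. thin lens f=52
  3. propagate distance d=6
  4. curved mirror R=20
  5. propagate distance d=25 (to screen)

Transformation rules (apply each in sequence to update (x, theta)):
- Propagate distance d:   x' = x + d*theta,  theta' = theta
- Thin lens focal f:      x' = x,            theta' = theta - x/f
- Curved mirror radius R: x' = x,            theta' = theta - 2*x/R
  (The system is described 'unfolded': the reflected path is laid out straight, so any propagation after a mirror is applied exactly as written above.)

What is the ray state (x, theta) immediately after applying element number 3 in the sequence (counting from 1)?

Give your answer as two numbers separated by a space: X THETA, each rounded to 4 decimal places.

Initial: x=10.0000 theta=-0.3000
After 1 (propagate distance d=7): x=7.9000 theta=-0.3000
After 2 (thin lens f=52): x=7.9000 theta=-47/104 (≈-0.4519)
After 3 (propagate distance d=6): x=1349/260 (≈5.1885) theta=-47/104 (≈-0.4519)
Rounded to 4 decimal places: x = 5.1885, theta = -0.4519

Answer: 5.1885 -0.4519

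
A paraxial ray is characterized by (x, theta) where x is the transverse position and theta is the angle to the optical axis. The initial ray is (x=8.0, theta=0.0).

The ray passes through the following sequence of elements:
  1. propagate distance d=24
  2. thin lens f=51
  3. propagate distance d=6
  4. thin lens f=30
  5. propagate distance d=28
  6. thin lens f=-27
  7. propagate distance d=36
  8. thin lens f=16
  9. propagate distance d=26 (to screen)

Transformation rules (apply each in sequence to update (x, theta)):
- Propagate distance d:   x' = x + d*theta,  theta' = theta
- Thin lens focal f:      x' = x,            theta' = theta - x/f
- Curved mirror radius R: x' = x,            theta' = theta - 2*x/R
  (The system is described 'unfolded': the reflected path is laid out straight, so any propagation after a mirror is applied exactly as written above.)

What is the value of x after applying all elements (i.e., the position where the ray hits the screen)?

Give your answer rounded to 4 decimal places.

Initial: x=8.0000 theta=0.0000
After 1 (propagate distance d=24): x=8.0000 theta=0.0000
After 2 (thin lens f=51): x=8.0000 theta=-8/51 (≈-0.1569)
After 3 (propagate distance d=6): x=120/17 (≈7.0588) theta=-8/51 (≈-0.1569)
After 4 (thin lens f=30): x=120/17 (≈7.0588) theta=-20/51 (≈-0.3922)
After 5 (propagate distance d=28): x=-200/51 (≈-3.9216) theta=-20/51 (≈-0.3922)
After 6 (thin lens f=-27): x=-200/51 (≈-3.9216) theta=-740/1377 (≈-0.5374)
After 7 (propagate distance d=36): x=-3560/153 (≈-23.2680) theta=-740/1377 (≈-0.5374)
After 8 (thin lens f=16): x=-3560/153 (≈-23.2680) theta=2525/2754 (≈0.9168)
After 9 (propagate distance d=26 (to screen)): x=785/1377 (≈0.5701) theta=2525/2754 (≈0.9168)
Rounded to 4 decimal places: x = 0.5701

Answer: 0.5701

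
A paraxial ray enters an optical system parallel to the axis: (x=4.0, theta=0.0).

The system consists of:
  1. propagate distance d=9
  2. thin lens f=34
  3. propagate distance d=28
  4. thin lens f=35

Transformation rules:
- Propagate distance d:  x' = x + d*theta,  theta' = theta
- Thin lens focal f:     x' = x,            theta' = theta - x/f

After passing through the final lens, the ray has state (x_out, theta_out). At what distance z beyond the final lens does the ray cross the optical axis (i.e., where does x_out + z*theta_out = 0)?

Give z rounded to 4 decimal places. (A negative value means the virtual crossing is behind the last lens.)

Answer: 5.1220

Derivation:
Initial: x=4.0000 theta=0.0000
After 1 (propagate distance d=9): x=4.0000 theta=0.0000
After 2 (thin lens f=34): x=4.0000 theta=-2/17 (≈-0.1176)
After 3 (propagate distance d=28): x=12/17 (≈0.7059) theta=-2/17 (≈-0.1176)
After 4 (thin lens f=35): x=12/17 (≈0.7059) theta=-82/595 (≈-0.1378)
z_focus = -x_out/theta_out = -(12/17)/(-82/595) = 210/41 ≈ 5.1220
Rounded to 4 decimal places: z = 5.1220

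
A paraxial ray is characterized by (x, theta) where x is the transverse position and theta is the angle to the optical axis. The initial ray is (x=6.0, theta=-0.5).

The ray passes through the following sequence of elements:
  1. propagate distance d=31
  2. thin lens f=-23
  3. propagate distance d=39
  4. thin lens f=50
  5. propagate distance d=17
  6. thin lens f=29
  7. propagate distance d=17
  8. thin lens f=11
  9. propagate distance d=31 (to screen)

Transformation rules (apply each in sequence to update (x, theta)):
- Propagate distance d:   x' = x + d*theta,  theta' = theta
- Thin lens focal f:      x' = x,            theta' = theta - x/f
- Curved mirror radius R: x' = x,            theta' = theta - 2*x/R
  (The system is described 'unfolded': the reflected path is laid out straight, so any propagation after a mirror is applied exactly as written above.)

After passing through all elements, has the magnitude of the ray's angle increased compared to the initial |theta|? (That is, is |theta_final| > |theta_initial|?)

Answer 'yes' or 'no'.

Answer: yes

Derivation:
Initial: x=6.0000 theta=-0.5000
After 1 (propagate distance d=31): x=-9.5000 theta=-0.5000
After 2 (thin lens f=-23): x=-9.5000 theta=-21/23 (≈-0.9130)
After 3 (propagate distance d=39): x=-2075/46 (≈-45.1087) theta=-21/23 (≈-0.9130)
After 4 (thin lens f=50): x=-2075/46 (≈-45.1087) theta=-1/92 (≈-0.0109)
After 5 (propagate distance d=17): x=-4167/92 (≈-45.2935) theta=-1/92 (≈-0.0109)
After 6 (thin lens f=29): x=-4167/92 (≈-45.2935) theta=2069/1334 (≈1.5510)
After 7 (propagate distance d=17): x=-50497/2668 (≈-18.9269) theta=2069/1334 (≈1.5510)
After 8 (thin lens f=11): x=-50497/2668 (≈-18.9269) theta=96015/29348 (≈3.2716)
After 9 (propagate distance d=31 (to screen)): x=1210499/14674 (≈82.4928) theta=96015/29348 (≈3.2716)
|theta_initial|=0.5000 |theta_final|=96015/29348 (≈3.2716) -> increased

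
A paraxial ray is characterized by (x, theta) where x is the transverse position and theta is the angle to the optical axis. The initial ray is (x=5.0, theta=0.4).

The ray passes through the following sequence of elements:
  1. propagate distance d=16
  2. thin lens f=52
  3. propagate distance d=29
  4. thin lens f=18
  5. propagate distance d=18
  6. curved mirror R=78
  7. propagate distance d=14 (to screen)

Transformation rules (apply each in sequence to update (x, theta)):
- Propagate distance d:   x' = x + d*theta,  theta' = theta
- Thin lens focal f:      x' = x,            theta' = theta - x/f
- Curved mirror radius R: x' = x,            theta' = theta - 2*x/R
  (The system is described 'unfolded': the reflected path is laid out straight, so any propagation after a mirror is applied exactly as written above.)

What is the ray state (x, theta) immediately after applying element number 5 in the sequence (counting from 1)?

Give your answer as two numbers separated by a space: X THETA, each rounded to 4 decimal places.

Initial: x=5.0000 theta=0.4000
After 1 (propagate distance d=16): x=11.4000 theta=0.4000
After 2 (thin lens f=52): x=11.4000 theta=47/260 (≈0.1808)
After 3 (propagate distance d=29): x=4327/260 (≈16.6423) theta=47/260 (≈0.1808)
After 4 (thin lens f=18): x=4327/260 (≈16.6423) theta=-3481/4680 (≈-0.7438)
After 5 (propagate distance d=18): x=423/130 (≈3.2538) theta=-3481/4680 (≈-0.7438)
Rounded to 4 decimal places: x = 3.2538, theta = -0.7438

Answer: 3.2538 -0.7438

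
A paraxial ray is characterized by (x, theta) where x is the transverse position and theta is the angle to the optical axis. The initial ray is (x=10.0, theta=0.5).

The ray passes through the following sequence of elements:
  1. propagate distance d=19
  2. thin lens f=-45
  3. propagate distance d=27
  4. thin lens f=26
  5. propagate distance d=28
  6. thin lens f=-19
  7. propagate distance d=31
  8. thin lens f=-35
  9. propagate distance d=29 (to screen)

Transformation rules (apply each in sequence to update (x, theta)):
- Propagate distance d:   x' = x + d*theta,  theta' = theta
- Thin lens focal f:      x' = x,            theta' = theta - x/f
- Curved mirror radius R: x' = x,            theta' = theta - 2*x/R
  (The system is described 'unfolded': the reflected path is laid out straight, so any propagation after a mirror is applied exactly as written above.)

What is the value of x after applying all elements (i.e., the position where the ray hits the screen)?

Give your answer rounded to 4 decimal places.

Initial: x=10.0000 theta=0.5000
After 1 (propagate distance d=19): x=19.5000 theta=0.5000
After 2 (thin lens f=-45): x=19.5000 theta=14/15 (≈0.9333)
After 3 (propagate distance d=27): x=44.7000 theta=14/15 (≈0.9333)
After 4 (thin lens f=26): x=44.7000 theta=-613/780 (≈-0.7859)
After 5 (propagate distance d=28): x=8851/390 (≈22.6949) theta=-613/780 (≈-0.7859)
After 6 (thin lens f=-19): x=8851/390 (≈22.6949) theta=1211/2964 (≈0.4086)
After 7 (propagate distance d=31): x=13437/380 (≈35.3605) theta=1211/2964 (≈0.4086)
After 8 (thin lens f=-35): x=13437/380 (≈35.3605) theta=183992/129675 (≈1.4189)
After 9 (propagate distance d=29 (to screen)): x=39684577/518700 (≈76.5078) theta=183992/129675 (≈1.4189)
Rounded to 4 decimal places: x = 76.5078

Answer: 76.5078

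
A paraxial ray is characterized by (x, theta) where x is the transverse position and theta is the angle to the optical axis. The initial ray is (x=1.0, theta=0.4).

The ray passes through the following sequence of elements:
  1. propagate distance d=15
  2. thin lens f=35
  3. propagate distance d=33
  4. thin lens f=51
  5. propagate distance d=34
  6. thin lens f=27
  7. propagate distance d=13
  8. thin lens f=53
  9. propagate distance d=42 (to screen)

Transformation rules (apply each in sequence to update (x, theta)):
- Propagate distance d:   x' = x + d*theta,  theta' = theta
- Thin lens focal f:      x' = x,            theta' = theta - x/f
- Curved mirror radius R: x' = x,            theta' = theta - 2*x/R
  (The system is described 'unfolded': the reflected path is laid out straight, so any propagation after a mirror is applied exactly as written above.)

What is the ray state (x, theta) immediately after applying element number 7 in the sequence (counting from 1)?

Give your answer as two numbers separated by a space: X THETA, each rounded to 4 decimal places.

Answer: 5.0099 -0.4864

Derivation:
Initial: x=1.0000 theta=0.4000
After 1 (propagate distance d=15): x=7.0000 theta=0.4000
After 2 (thin lens f=35): x=7.0000 theta=0.2000
After 3 (propagate distance d=33): x=13.6000 theta=0.2000
After 4 (thin lens f=51): x=13.6000 theta=-1/15 (≈-0.0667)
After 5 (propagate distance d=34): x=34/3 (≈11.3333) theta=-1/15 (≈-0.0667)
After 6 (thin lens f=27): x=34/3 (≈11.3333) theta=-197/405 (≈-0.4864)
After 7 (propagate distance d=13): x=2029/405 (≈5.0099) theta=-197/405 (≈-0.4864)
Rounded to 4 decimal places: x = 5.0099, theta = -0.4864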